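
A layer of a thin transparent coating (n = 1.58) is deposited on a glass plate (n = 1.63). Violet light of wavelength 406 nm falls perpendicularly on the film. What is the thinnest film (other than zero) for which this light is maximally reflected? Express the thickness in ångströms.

Top surface (1.0 → 1.58): reflection off a higher-index medium gives a half-wave phase shift.
Ray reflecting at the bottom interface goes from n = 1.58 toward n = 1.63: a half-wave phase shift.
Net: no relative phase inversion (both shifts match).
With no net inversion, constructive interference in reflection requires 2 n t = m λ.
Minimum nonzero at m = 1: t = λ / (2 n) = 406 / (2 × 1.58) = 128 nm.

1285 Å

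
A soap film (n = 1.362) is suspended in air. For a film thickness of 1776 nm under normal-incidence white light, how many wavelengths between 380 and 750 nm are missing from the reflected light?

6

Top surface (1.0 → 1.362): reflection off a higher-index medium gives a half-wave phase shift.
Bottom surface (1.362 → 1.0): reflection off a lower-index medium gives no phase shift.
The two reflections differ by half a wavelength.
With one net inversion, destructive interference in reflection requires 2 n t = m λ.
λ = 2 n t / m = 4838 / m nm.
m=6: 806 nm (IR); m=7: 691 nm (visible); m=8: 605 nm (visible); m=9: 538 nm (visible); m=10: 484 nm (visible); m=11: 440 nm (visible); m=12: 403 nm (visible); m=13: 372 nm (UV).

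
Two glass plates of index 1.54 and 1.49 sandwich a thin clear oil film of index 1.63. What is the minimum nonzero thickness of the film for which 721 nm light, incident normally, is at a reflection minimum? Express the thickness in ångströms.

At the upper boundary (n = 1.54 to n = 1.63) the reflected ray undergoes a half-wave phase shift.
At the lower boundary (n = 1.63 to n = 1.49) the reflected ray undergoes no phase shift.
Net: one phase inversion between the two reflected rays.
So the condition for destructive reflection is 2 n t = m λ.
Minimum nonzero at m = 1: t = λ / (2 n) = 721 / (2 × 1.63) = 221 nm.

2212 Å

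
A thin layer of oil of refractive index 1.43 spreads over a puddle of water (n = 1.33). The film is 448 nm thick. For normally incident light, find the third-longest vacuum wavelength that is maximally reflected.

513 nm

Top surface (1.0 → 1.43): reflection off a higher-index medium gives a half-wave phase shift.
Bottom surface (1.43 → 1.33): reflection off a lower-index medium gives no phase shift.
The two reflections differ by half a wavelength.
For maximum reflection here: 2 n t = (m + ½) λ.
λ = 2 n t / (m + ½). The third-longest wavelength is m = 2: λ = 2 × 1.43 × 448 / 2.50 = 513 nm.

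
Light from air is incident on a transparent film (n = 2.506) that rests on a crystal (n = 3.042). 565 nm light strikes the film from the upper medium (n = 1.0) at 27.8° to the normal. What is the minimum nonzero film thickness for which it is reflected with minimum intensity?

Top surface (1.0 → 2.506): reflection off a higher-index medium gives a half-wave phase shift.
At the lower boundary (n = 2.506 to n = 3.042) the reflected ray undergoes a half-wave phase shift.
Zero or two π shifts → no net half-wave offset.
For minimum reflection here: 2 n t cos θ_r = (m + ½) λ.
Snell's law: 1.0 sin 27.8° = 2.506 sin θ_r → sin θ_r = 0.186, cos θ_r = 0.983.
Minimum at m = 0: t = λ / (4 n cos θ_r) = 565 / (4 × 2.506 × 0.983) = 57.4 nm.

57.4 nm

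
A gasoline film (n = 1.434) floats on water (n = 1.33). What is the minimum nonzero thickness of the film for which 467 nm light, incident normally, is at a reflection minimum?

163 nm

Top surface (1.0 → 1.434): reflection off a higher-index medium gives a half-wave phase shift.
At the lower boundary (n = 1.434 to n = 1.33) the reflected ray undergoes no phase shift.
The two reflections differ by half a wavelength.
With one net inversion, destructive interference in reflection requires 2 n t = m λ.
Minimum nonzero at m = 1: t = λ / (2 n) = 467 / (2 × 1.434) = 163 nm.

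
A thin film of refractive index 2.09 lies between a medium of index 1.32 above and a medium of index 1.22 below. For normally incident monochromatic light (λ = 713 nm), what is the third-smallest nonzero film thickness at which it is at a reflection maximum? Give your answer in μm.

At the upper boundary (n = 1.32 to n = 2.09) the reflected ray undergoes a half-wave phase shift.
Ray reflecting at the bottom interface goes from n = 2.09 toward n = 1.22: no phase shift.
Exactly one π shift → a net half-wave offset.
For bright reflection here: 2 n t = (m + ½) λ.
The third-smallest nonzero thickness corresponds to m = 2: t = (m + ½) λ / (2 n) = 2.50 × 713 / (2 × 2.09) = 426 nm.

0.426 μm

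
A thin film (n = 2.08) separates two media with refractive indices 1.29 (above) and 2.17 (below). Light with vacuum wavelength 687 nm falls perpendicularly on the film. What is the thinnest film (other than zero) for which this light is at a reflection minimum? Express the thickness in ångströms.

Ray reflecting at the top interface goes from n = 1.29 toward n = 2.08: a half-wave phase shift.
At the lower boundary (n = 2.08 to n = 2.17) the reflected ray undergoes a half-wave phase shift.
Net: no relative phase inversion (both shifts match).
So the condition for destructive reflection is 2 n t = (m + ½) λ.
Minimum at m = 0: t = λ / (4 n) = 687 / (4 × 2.08) = 82.6 nm.

826 Å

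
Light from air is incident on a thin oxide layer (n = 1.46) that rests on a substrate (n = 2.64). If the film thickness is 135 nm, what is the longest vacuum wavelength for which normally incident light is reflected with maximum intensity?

394 nm

Top surface (1.0 → 1.46): reflection off a higher-index medium gives a half-wave phase shift.
Ray reflecting at the bottom interface goes from n = 1.46 toward n = 2.64: a half-wave phase shift.
Net: no relative phase inversion (both shifts match).
For bright reflection here: 2 n t = m λ.
λ = 2 n t / m. The longest wavelength is m = 1: λ = 2 × 1.46 × 135 / 1.00 = 394 nm.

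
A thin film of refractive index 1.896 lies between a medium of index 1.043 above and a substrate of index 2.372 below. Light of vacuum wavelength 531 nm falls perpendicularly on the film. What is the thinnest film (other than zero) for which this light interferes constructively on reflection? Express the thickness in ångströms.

Ray reflecting at the top interface goes from n = 1.043 toward n = 1.896: a half-wave phase shift.
At the lower boundary (n = 1.896 to n = 2.372) the reflected ray undergoes a half-wave phase shift.
Net: no relative phase inversion (both shifts match).
For bright reflection here: 2 n t = m λ.
Minimum nonzero at m = 1: t = λ / (2 n) = 531 / (2 × 1.896) = 140 nm.

1400 Å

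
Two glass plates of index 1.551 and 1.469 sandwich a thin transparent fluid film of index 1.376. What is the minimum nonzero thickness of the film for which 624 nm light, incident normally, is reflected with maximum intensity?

Ray reflecting at the top interface goes from n = 1.551 toward n = 1.376: no phase shift.
Bottom surface (1.376 → 1.469): reflection off a higher-index medium gives a half-wave phase shift.
Net: one phase inversion between the two reflected rays.
So the condition for constructive reflection is 2 n t = (m + ½) λ.
Minimum at m = 0: t = λ / (4 n) = 624 / (4 × 1.376) = 113 nm.

113 nm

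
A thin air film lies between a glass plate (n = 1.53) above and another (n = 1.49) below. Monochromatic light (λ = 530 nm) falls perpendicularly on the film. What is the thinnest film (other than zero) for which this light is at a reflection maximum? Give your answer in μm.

At the upper boundary (n = 1.53 to n = 1.0) the reflected ray undergoes no phase shift.
Ray reflecting at the bottom interface goes from n = 1.0 toward n = 1.49: a half-wave phase shift.
The two reflections differ by half a wavelength.
With one net inversion, constructive interference in reflection requires 2 n t = (m + ½) λ.
Minimum at m = 0: t = λ / (4 n) = 530 / (4 × 1.0) = 133 nm.

0.133 μm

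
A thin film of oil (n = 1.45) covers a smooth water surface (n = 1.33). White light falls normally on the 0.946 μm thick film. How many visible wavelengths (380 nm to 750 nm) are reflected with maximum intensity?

Ray reflecting at the top interface goes from n = 1.0 toward n = 1.45: a half-wave phase shift.
Bottom surface (1.45 → 1.33): reflection off a lower-index medium gives no phase shift.
Exactly one π shift → a net half-wave offset.
For maximum reflection here: 2 n t = (m + ½) λ.
λ = 2 n t / (m + ½) = 2743 / (m + ½) nm.
m=3: 784 nm (IR); m=4: 610 nm (visible); m=5: 499 nm (visible); m=6: 422 nm (visible); m=7: 366 nm (UV).

3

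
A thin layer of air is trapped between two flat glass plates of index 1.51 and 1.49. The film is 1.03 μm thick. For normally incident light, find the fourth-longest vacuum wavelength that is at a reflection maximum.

589 nm

At the upper boundary (n = 1.51 to n = 1.0) the reflected ray undergoes no phase shift.
At the lower boundary (n = 1.0 to n = 1.49) the reflected ray undergoes a half-wave phase shift.
Exactly one π shift → a net half-wave offset.
With one net inversion, constructive interference in reflection requires 2 n t = (m + ½) λ.
λ = 2 n t / (m + ½). The fourth-longest wavelength is m = 3: λ = 2 × 1.0 × 1030 / 3.50 = 589 nm.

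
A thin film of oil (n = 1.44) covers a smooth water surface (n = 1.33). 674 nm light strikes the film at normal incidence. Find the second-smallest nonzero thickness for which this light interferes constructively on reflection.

351 nm

Ray reflecting at the top interface goes from n = 1.0 toward n = 1.44: a half-wave phase shift.
Ray reflecting at the bottom interface goes from n = 1.44 toward n = 1.33: no phase shift.
Net: one phase inversion between the two reflected rays.
So the condition for constructive reflection is 2 n t = (m + ½) λ.
The second-smallest nonzero thickness corresponds to m = 1: t = (m + ½) λ / (2 n) = 1.50 × 674 / (2 × 1.44) = 351 nm.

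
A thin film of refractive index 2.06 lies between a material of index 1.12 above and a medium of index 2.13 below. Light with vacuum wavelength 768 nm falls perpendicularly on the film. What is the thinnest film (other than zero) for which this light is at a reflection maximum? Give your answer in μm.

At the upper boundary (n = 1.12 to n = 2.06) the reflected ray undergoes a half-wave phase shift.
Ray reflecting at the bottom interface goes from n = 2.06 toward n = 2.13: a half-wave phase shift.
The two reflections carry the same phase change, so no net offset.
So the condition for constructive reflection is 2 n t = m λ.
Minimum nonzero at m = 1: t = λ / (2 n) = 768 / (2 × 2.06) = 186 nm.

0.186 μm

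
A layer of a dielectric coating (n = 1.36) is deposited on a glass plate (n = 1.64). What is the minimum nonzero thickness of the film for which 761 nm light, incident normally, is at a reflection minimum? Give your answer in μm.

0.140 μm

Ray reflecting at the top interface goes from n = 1.0 toward n = 1.36: a half-wave phase shift.
At the lower boundary (n = 1.36 to n = 1.64) the reflected ray undergoes a half-wave phase shift.
Net: no relative phase inversion (both shifts match).
So the condition for destructive reflection is 2 n t = (m + ½) λ.
Minimum at m = 0: t = λ / (4 n) = 761 / (4 × 1.36) = 140 nm.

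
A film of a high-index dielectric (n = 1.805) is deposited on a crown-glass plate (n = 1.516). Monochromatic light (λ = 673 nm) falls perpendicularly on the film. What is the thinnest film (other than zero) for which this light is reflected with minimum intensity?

186 nm

Ray reflecting at the top interface goes from n = 1.0 toward n = 1.805: a half-wave phase shift.
At the lower boundary (n = 1.805 to n = 1.516) the reflected ray undergoes no phase shift.
Exactly one π shift → a net half-wave offset.
So the condition for destructive reflection is 2 n t = m λ.
Minimum nonzero at m = 1: t = λ / (2 n) = 673 / (2 × 1.805) = 186 nm.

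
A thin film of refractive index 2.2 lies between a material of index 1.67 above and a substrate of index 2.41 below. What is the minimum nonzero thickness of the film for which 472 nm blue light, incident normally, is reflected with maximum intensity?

107 nm

Top surface (1.67 → 2.2): reflection off a higher-index medium gives a half-wave phase shift.
Bottom surface (2.2 → 2.41): reflection off a higher-index medium gives a half-wave phase shift.
Zero or two π shifts → no net half-wave offset.
So the condition for constructive reflection is 2 n t = m λ.
Minimum nonzero at m = 1: t = λ / (2 n) = 472 / (2 × 2.2) = 107 nm.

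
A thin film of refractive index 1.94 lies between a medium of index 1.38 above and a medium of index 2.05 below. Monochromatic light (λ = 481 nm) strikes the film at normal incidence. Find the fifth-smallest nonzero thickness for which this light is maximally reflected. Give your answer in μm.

0.620 μm

Top surface (1.38 → 1.94): reflection off a higher-index medium gives a half-wave phase shift.
Ray reflecting at the bottom interface goes from n = 1.94 toward n = 2.05: a half-wave phase shift.
Zero or two π shifts → no net half-wave offset.
With no net inversion, constructive interference in reflection requires 2 n t = m λ.
The fifth-smallest nonzero thickness corresponds to m = 5: t = m λ / (2 n) = 5.00 × 481 / (2 × 1.94) = 620 nm.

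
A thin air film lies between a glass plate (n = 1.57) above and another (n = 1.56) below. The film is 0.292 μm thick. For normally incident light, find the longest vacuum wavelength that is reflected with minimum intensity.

584 nm

Ray reflecting at the top interface goes from n = 1.57 toward n = 1.0: no phase shift.
Bottom surface (1.0 → 1.56): reflection off a higher-index medium gives a half-wave phase shift.
Net: one phase inversion between the two reflected rays.
With one net inversion, destructive interference in reflection requires 2 n t = m λ.
λ = 2 n t / m. The longest wavelength is m = 1: λ = 2 × 1.0 × 292 / 1.00 = 584 nm.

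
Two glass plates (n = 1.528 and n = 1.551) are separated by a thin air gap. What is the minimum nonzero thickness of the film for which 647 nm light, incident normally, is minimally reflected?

At the upper boundary (n = 1.528 to n = 1.0) the reflected ray undergoes no phase shift.
At the lower boundary (n = 1.0 to n = 1.551) the reflected ray undergoes a half-wave phase shift.
Exactly one π shift → a net half-wave offset.
For weak reflection here: 2 n t = m λ.
Minimum nonzero at m = 1: t = λ / (2 n) = 647 / (2 × 1.0) = 324 nm.

324 nm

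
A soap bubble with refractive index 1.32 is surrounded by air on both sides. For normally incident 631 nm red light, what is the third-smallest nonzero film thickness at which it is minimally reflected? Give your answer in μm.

0.717 μm

Top surface (1.0 → 1.32): reflection off a higher-index medium gives a half-wave phase shift.
At the lower boundary (n = 1.32 to n = 1.0) the reflected ray undergoes no phase shift.
Exactly one π shift → a net half-wave offset.
For dark reflection here: 2 n t = m λ.
The third-smallest nonzero thickness corresponds to m = 3: t = m λ / (2 n) = 3.00 × 631 / (2 × 1.32) = 717 nm.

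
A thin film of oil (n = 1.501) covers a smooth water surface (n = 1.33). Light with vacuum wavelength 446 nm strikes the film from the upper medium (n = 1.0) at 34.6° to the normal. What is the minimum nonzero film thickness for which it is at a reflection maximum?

80.2 nm

At the upper boundary (n = 1.0 to n = 1.501) the reflected ray undergoes a half-wave phase shift.
Bottom surface (1.501 → 1.33): reflection off a lower-index medium gives no phase shift.
Net: one phase inversion between the two reflected rays.
So the condition for constructive reflection is 2 n t cos θ_r = (m + ½) λ.
Snell's law: 1.0 sin 34.6° = 1.501 sin θ_r → sin θ_r = 0.378, cos θ_r = 0.926.
Minimum at m = 0: t = λ / (4 n cos θ_r) = 446 / (4 × 1.501 × 0.926) = 80.2 nm.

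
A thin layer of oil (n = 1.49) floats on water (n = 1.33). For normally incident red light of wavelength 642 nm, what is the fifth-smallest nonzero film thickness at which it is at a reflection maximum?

969 nm

At the upper boundary (n = 1.0 to n = 1.49) the reflected ray undergoes a half-wave phase shift.
At the lower boundary (n = 1.49 to n = 1.33) the reflected ray undergoes no phase shift.
The two reflections differ by half a wavelength.
With one net inversion, constructive interference in reflection requires 2 n t = (m + ½) λ.
The fifth-smallest nonzero thickness corresponds to m = 4: t = (m + ½) λ / (2 n) = 4.50 × 642 / (2 × 1.49) = 969 nm.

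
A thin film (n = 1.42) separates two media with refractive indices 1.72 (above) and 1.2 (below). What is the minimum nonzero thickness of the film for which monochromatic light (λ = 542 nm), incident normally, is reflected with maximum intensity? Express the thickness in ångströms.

Ray reflecting at the top interface goes from n = 1.72 toward n = 1.42: no phase shift.
At the lower boundary (n = 1.42 to n = 1.2) the reflected ray undergoes no phase shift.
The two reflections carry the same phase change, so no net offset.
With no net inversion, constructive interference in reflection requires 2 n t = m λ.
Minimum nonzero at m = 1: t = λ / (2 n) = 542 / (2 × 1.42) = 191 nm.

1908 Å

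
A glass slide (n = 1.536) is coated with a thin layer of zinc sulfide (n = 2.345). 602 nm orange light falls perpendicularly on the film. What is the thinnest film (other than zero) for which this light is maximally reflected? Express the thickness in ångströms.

642 Å

Ray reflecting at the top interface goes from n = 1.0 toward n = 2.345: a half-wave phase shift.
Bottom surface (2.345 → 1.536): reflection off a lower-index medium gives no phase shift.
Exactly one π shift → a net half-wave offset.
So the condition for constructive reflection is 2 n t = (m + ½) λ.
Minimum at m = 0: t = λ / (4 n) = 602 / (4 × 2.345) = 64.2 nm.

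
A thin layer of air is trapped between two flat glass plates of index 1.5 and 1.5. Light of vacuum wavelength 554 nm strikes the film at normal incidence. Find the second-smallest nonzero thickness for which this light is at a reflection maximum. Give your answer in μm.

Top surface (1.5 → 1.0): reflection off a lower-index medium gives no phase shift.
Bottom surface (1.0 → 1.5): reflection off a higher-index medium gives a half-wave phase shift.
Exactly one π shift → a net half-wave offset.
For bright reflection here: 2 n t = (m + ½) λ.
The second-smallest nonzero thickness corresponds to m = 1: t = (m + ½) λ / (2 n) = 1.50 × 554 / (2 × 1.0) = 416 nm.

0.416 μm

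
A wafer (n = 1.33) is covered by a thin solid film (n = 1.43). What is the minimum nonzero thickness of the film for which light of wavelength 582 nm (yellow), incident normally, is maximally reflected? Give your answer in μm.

0.102 μm

Ray reflecting at the top interface goes from n = 1.0 toward n = 1.43: a half-wave phase shift.
Bottom surface (1.43 → 1.33): reflection off a lower-index medium gives no phase shift.
The two reflections differ by half a wavelength.
With one net inversion, constructive interference in reflection requires 2 n t = (m + ½) λ.
Minimum at m = 0: t = λ / (4 n) = 582 / (4 × 1.43) = 102 nm.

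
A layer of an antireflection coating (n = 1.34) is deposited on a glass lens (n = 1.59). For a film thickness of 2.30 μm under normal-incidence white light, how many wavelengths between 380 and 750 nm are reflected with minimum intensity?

Ray reflecting at the top interface goes from n = 1.0 toward n = 1.34: a half-wave phase shift.
Ray reflecting at the bottom interface goes from n = 1.34 toward n = 1.59: a half-wave phase shift.
The two reflections carry the same phase change, so no net offset.
With no net inversion, destructive interference in reflection requires 2 n t = (m + ½) λ.
λ = 2 n t / (m + ½) = 6164 / (m + ½) nm.
m=7: 822 nm (IR); m=8: 725 nm (visible); m=9: 649 nm (visible); m=10: 587 nm (visible); m=11: 536 nm (visible); m=12: 493 nm (visible); m=13: 457 nm (visible); m=14: 425 nm (visible); m=15: 398 nm (visible); m=16: 374 nm (UV).

8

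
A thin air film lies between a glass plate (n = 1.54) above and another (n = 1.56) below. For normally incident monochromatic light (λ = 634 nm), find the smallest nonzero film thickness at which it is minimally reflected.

Ray reflecting at the top interface goes from n = 1.54 toward n = 1.0: no phase shift.
At the lower boundary (n = 1.0 to n = 1.56) the reflected ray undergoes a half-wave phase shift.
Net: one phase inversion between the two reflected rays.
With one net inversion, destructive interference in reflection requires 2 n t = m λ.
Minimum nonzero at m = 1: t = λ / (2 n) = 634 / (2 × 1.0) = 317 nm.

317 nm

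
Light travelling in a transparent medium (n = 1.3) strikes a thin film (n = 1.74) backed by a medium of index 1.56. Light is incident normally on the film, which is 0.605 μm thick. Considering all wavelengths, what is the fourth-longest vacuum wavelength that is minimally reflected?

Top surface (1.3 → 1.74): reflection off a higher-index medium gives a half-wave phase shift.
Bottom surface (1.74 → 1.56): reflection off a lower-index medium gives no phase shift.
Net: one phase inversion between the two reflected rays.
With one net inversion, destructive interference in reflection requires 2 n t = m λ.
λ = 2 n t / m. The fourth-longest wavelength is m = 4: λ = 2 × 1.74 × 605 / 4.00 = 526 nm.

526 nm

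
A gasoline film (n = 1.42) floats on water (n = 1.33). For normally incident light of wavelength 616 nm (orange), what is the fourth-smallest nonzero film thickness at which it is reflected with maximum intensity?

Ray reflecting at the top interface goes from n = 1.0 toward n = 1.42: a half-wave phase shift.
Ray reflecting at the bottom interface goes from n = 1.42 toward n = 1.33: no phase shift.
The two reflections differ by half a wavelength.
With one net inversion, constructive interference in reflection requires 2 n t = (m + ½) λ.
The fourth-smallest nonzero thickness corresponds to m = 3: t = (m + ½) λ / (2 n) = 3.50 × 616 / (2 × 1.42) = 759 nm.

759 nm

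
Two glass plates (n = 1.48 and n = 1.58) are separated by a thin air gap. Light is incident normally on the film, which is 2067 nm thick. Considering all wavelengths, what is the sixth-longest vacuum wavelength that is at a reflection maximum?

752 nm

Top surface (1.48 → 1.0): reflection off a lower-index medium gives no phase shift.
Bottom surface (1.0 → 1.58): reflection off a higher-index medium gives a half-wave phase shift.
Net: one phase inversion between the two reflected rays.
With one net inversion, constructive interference in reflection requires 2 n t = (m + ½) λ.
λ = 2 n t / (m + ½). The sixth-longest wavelength is m = 5: λ = 2 × 1.0 × 2067 / 5.50 = 752 nm.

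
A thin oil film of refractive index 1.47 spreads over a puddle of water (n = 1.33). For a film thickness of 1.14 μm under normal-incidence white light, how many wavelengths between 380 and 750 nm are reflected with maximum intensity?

5

Ray reflecting at the top interface goes from n = 1.0 toward n = 1.47: a half-wave phase shift.
At the lower boundary (n = 1.47 to n = 1.33) the reflected ray undergoes no phase shift.
Net: one phase inversion between the two reflected rays.
So the condition for constructive reflection is 2 n t = (m + ½) λ.
λ = 2 n t / (m + ½) = 3352 / (m + ½) nm.
m=3: 958 nm (IR); m=4: 745 nm (visible); m=5: 609 nm (visible); m=6: 516 nm (visible); m=7: 447 nm (visible); m=8: 394 nm (visible); m=9: 353 nm (UV).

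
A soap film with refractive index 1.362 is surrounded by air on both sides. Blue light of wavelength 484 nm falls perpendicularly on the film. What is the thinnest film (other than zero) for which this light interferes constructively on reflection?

Top surface (1.0 → 1.362): reflection off a higher-index medium gives a half-wave phase shift.
Bottom surface (1.362 → 1.0): reflection off a lower-index medium gives no phase shift.
Net: one phase inversion between the two reflected rays.
With one net inversion, constructive interference in reflection requires 2 n t = (m + ½) λ.
Minimum at m = 0: t = λ / (4 n) = 484 / (4 × 1.362) = 88.8 nm.

88.8 nm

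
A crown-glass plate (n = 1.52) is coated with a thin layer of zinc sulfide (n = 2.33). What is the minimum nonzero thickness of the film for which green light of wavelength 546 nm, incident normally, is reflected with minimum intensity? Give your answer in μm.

Ray reflecting at the top interface goes from n = 1.0 toward n = 2.33: a half-wave phase shift.
Ray reflecting at the bottom interface goes from n = 2.33 toward n = 1.52: no phase shift.
Net: one phase inversion between the two reflected rays.
With one net inversion, destructive interference in reflection requires 2 n t = m λ.
Minimum nonzero at m = 1: t = λ / (2 n) = 546 / (2 × 2.33) = 117 nm.

0.117 μm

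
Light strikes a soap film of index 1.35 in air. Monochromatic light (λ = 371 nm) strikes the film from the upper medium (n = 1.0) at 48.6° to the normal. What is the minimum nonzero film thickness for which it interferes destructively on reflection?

165 nm

At the upper boundary (n = 1.0 to n = 1.35) the reflected ray undergoes a half-wave phase shift.
At the lower boundary (n = 1.35 to n = 1.0) the reflected ray undergoes no phase shift.
Net: one phase inversion between the two reflected rays.
For weak reflection here: 2 n t cos θ_r = m λ.
Snell's law: 1.0 sin 48.6° = 1.35 sin θ_r → sin θ_r = 0.556, cos θ_r = 0.831.
Minimum nonzero at m = 1: t = λ / (2 n cos θ_r) = 371 / (2 × 1.35 × 0.831) = 165 nm.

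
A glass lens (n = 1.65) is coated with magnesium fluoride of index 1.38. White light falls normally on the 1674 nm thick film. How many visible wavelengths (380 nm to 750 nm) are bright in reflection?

At the upper boundary (n = 1.0 to n = 1.38) the reflected ray undergoes a half-wave phase shift.
Bottom surface (1.38 → 1.65): reflection off a higher-index medium gives a half-wave phase shift.
The two reflections carry the same phase change, so no net offset.
With no net inversion, constructive interference in reflection requires 2 n t = m λ.
λ = 2 n t / m = 4620 / m nm.
m=6: 770 nm (IR); m=7: 660 nm (visible); m=8: 578 nm (visible); m=9: 513 nm (visible); m=10: 462 nm (visible); m=11: 420 nm (visible); m=12: 385 nm (visible); m=13: 355 nm (UV).

6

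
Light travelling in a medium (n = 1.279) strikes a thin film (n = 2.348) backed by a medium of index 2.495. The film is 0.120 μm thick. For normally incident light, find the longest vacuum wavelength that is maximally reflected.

At the upper boundary (n = 1.279 to n = 2.348) the reflected ray undergoes a half-wave phase shift.
Bottom surface (2.348 → 2.495): reflection off a higher-index medium gives a half-wave phase shift.
The two reflections carry the same phase change, so no net offset.
For bright reflection here: 2 n t = m λ.
λ = 2 n t / m. The longest wavelength is m = 1: λ = 2 × 2.348 × 120 / 1.00 = 564 nm.

564 nm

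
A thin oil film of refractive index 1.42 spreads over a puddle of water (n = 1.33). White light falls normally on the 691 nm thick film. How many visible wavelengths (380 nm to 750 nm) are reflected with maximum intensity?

Ray reflecting at the top interface goes from n = 1.0 toward n = 1.42: a half-wave phase shift.
Bottom surface (1.42 → 1.33): reflection off a lower-index medium gives no phase shift.
The two reflections differ by half a wavelength.
For bright reflection here: 2 n t = (m + ½) λ.
λ = 2 n t / (m + ½) = 1962 / (m + ½) nm.
m=2: 785 nm (IR); m=3: 561 nm (visible); m=4: 436 nm (visible); m=5: 357 nm (UV).

2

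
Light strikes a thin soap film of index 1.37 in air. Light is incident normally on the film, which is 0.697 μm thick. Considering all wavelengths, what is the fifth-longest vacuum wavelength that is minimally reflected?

At the upper boundary (n = 1.0 to n = 1.37) the reflected ray undergoes a half-wave phase shift.
Bottom surface (1.37 → 1.0): reflection off a lower-index medium gives no phase shift.
Exactly one π shift → a net half-wave offset.
For weak reflection here: 2 n t = m λ.
λ = 2 n t / m. The fifth-longest wavelength is m = 5: λ = 2 × 1.37 × 697 / 5.00 = 382 nm.

382 nm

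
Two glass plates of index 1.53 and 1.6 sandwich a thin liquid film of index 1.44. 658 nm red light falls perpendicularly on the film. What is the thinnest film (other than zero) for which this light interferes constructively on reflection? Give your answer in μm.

Ray reflecting at the top interface goes from n = 1.53 toward n = 1.44: no phase shift.
Ray reflecting at the bottom interface goes from n = 1.44 toward n = 1.6: a half-wave phase shift.
The two reflections differ by half a wavelength.
With one net inversion, constructive interference in reflection requires 2 n t = (m + ½) λ.
Minimum at m = 0: t = λ / (4 n) = 658 / (4 × 1.44) = 114 nm.

0.114 μm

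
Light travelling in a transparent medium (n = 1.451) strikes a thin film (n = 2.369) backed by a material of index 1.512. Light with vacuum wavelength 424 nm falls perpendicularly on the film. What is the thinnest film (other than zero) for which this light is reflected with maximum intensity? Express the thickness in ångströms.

Ray reflecting at the top interface goes from n = 1.451 toward n = 2.369: a half-wave phase shift.
Ray reflecting at the bottom interface goes from n = 2.369 toward n = 1.512: no phase shift.
Exactly one π shift → a net half-wave offset.
With one net inversion, constructive interference in reflection requires 2 n t = (m + ½) λ.
Minimum at m = 0: t = λ / (4 n) = 424 / (4 × 2.369) = 44.7 nm.

447 Å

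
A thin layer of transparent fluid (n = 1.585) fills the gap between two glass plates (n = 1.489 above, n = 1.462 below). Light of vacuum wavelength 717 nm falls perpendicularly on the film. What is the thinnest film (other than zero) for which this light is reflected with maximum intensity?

113 nm

Top surface (1.489 → 1.585): reflection off a higher-index medium gives a half-wave phase shift.
Bottom surface (1.585 → 1.462): reflection off a lower-index medium gives no phase shift.
The two reflections differ by half a wavelength.
So the condition for constructive reflection is 2 n t = (m + ½) λ.
Minimum at m = 0: t = λ / (4 n) = 717 / (4 × 1.585) = 113 nm.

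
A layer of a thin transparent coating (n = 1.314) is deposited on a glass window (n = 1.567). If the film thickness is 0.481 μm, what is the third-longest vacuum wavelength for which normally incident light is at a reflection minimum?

Top surface (1.0 → 1.314): reflection off a higher-index medium gives a half-wave phase shift.
At the lower boundary (n = 1.314 to n = 1.567) the reflected ray undergoes a half-wave phase shift.
Zero or two π shifts → no net half-wave offset.
For dark reflection here: 2 n t = (m + ½) λ.
λ = 2 n t / (m + ½). The third-longest wavelength is m = 2: λ = 2 × 1.314 × 481 / 2.50 = 506 nm.

506 nm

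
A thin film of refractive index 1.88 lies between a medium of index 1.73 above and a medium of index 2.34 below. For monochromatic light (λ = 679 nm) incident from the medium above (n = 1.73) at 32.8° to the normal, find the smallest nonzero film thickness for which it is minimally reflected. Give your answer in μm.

At the upper boundary (n = 1.73 to n = 1.88) the reflected ray undergoes a half-wave phase shift.
At the lower boundary (n = 1.88 to n = 2.34) the reflected ray undergoes a half-wave phase shift.
Zero or two π shifts → no net half-wave offset.
So the condition for destructive reflection is 2 n t cos θ_r = (m + ½) λ.
Snell's law: 1.73 sin 32.8° = 1.88 sin θ_r → sin θ_r = 0.498, cos θ_r = 0.867.
Minimum at m = 0: t = λ / (4 n cos θ_r) = 679 / (4 × 1.88 × 0.867) = 104 nm.

0.104 μm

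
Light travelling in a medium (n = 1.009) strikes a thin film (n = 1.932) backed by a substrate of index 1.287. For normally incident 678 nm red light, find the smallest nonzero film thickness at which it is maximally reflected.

87.7 nm

At the upper boundary (n = 1.009 to n = 1.932) the reflected ray undergoes a half-wave phase shift.
At the lower boundary (n = 1.932 to n = 1.287) the reflected ray undergoes no phase shift.
The two reflections differ by half a wavelength.
With one net inversion, constructive interference in reflection requires 2 n t = (m + ½) λ.
Minimum at m = 0: t = λ / (4 n) = 678 / (4 × 1.932) = 87.7 nm.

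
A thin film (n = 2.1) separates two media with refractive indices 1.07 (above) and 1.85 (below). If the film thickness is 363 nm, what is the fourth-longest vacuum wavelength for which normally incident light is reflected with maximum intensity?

At the upper boundary (n = 1.07 to n = 2.1) the reflected ray undergoes a half-wave phase shift.
Ray reflecting at the bottom interface goes from n = 2.1 toward n = 1.85: no phase shift.
Net: one phase inversion between the two reflected rays.
For bright reflection here: 2 n t = (m + ½) λ.
λ = 2 n t / (m + ½). The fourth-longest wavelength is m = 3: λ = 2 × 2.1 × 363 / 3.50 = 436 nm.

436 nm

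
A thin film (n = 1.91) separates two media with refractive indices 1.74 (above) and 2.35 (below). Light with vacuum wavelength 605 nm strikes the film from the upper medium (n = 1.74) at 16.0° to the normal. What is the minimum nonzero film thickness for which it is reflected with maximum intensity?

164 nm

Ray reflecting at the top interface goes from n = 1.74 toward n = 1.91: a half-wave phase shift.
Ray reflecting at the bottom interface goes from n = 1.91 toward n = 2.35: a half-wave phase shift.
Net: no relative phase inversion (both shifts match).
So the condition for constructive reflection is 2 n t cos θ_r = m λ.
Snell's law: 1.74 sin 16.0° = 1.91 sin θ_r → sin θ_r = 0.251, cos θ_r = 0.968.
Minimum nonzero at m = 1: t = λ / (2 n cos θ_r) = 605 / (2 × 1.91 × 0.968) = 164 nm.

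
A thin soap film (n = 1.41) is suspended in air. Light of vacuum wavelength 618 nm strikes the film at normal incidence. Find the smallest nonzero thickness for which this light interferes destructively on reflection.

219 nm

At the upper boundary (n = 1.0 to n = 1.41) the reflected ray undergoes a half-wave phase shift.
Bottom surface (1.41 → 1.0): reflection off a lower-index medium gives no phase shift.
The two reflections differ by half a wavelength.
With one net inversion, destructive interference in reflection requires 2 n t = m λ.
The smallest nonzero thickness corresponds to m = 1: t = m λ / (2 n) = 1.00 × 618 / (2 × 1.41) = 219 nm.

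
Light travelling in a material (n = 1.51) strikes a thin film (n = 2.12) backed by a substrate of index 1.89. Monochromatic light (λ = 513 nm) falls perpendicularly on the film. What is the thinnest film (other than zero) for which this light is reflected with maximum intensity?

60.5 nm

Top surface (1.51 → 2.12): reflection off a higher-index medium gives a half-wave phase shift.
At the lower boundary (n = 2.12 to n = 1.89) the reflected ray undergoes no phase shift.
Exactly one π shift → a net half-wave offset.
So the condition for constructive reflection is 2 n t = (m + ½) λ.
Minimum at m = 0: t = λ / (4 n) = 513 / (4 × 2.12) = 60.5 nm.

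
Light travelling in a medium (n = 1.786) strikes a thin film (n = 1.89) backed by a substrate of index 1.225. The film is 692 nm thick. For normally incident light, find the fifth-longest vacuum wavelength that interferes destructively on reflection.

523 nm

At the upper boundary (n = 1.786 to n = 1.89) the reflected ray undergoes a half-wave phase shift.
Ray reflecting at the bottom interface goes from n = 1.89 toward n = 1.225: no phase shift.
Exactly one π shift → a net half-wave offset.
For weak reflection here: 2 n t = m λ.
λ = 2 n t / m. The fifth-longest wavelength is m = 5: λ = 2 × 1.89 × 692 / 5.00 = 523 nm.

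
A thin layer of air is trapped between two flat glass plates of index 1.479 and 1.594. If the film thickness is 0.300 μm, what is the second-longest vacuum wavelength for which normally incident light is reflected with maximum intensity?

At the upper boundary (n = 1.479 to n = 1.0) the reflected ray undergoes no phase shift.
Ray reflecting at the bottom interface goes from n = 1.0 toward n = 1.594: a half-wave phase shift.
The two reflections differ by half a wavelength.
So the condition for constructive reflection is 2 n t = (m + ½) λ.
λ = 2 n t / (m + ½). The second-longest wavelength is m = 1: λ = 2 × 1.0 × 300 / 1.50 = 400 nm.

400 nm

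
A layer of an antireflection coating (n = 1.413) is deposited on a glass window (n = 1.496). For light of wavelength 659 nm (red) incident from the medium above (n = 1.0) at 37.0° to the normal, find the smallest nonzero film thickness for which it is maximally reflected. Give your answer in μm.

Ray reflecting at the top interface goes from n = 1.0 toward n = 1.413: a half-wave phase shift.
Bottom surface (1.413 → 1.496): reflection off a higher-index medium gives a half-wave phase shift.
Net: no relative phase inversion (both shifts match).
For strong reflection here: 2 n t cos θ_r = m λ.
Snell's law: 1.0 sin 37.0° = 1.413 sin θ_r → sin θ_r = 0.426, cos θ_r = 0.905.
Minimum nonzero at m = 1: t = λ / (2 n cos θ_r) = 659 / (2 × 1.413 × 0.905) = 258 nm.

0.258 μm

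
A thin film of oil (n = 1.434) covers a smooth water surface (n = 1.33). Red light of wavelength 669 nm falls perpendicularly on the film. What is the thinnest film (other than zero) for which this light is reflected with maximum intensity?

At the upper boundary (n = 1.0 to n = 1.434) the reflected ray undergoes a half-wave phase shift.
Ray reflecting at the bottom interface goes from n = 1.434 toward n = 1.33: no phase shift.
Exactly one π shift → a net half-wave offset.
With one net inversion, constructive interference in reflection requires 2 n t = (m + ½) λ.
Minimum at m = 0: t = λ / (4 n) = 669 / (4 × 1.434) = 117 nm.

117 nm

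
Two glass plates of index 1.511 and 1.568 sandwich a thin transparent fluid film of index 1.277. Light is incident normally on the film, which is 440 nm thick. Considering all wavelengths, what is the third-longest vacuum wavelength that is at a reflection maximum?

Ray reflecting at the top interface goes from n = 1.511 toward n = 1.277: no phase shift.
At the lower boundary (n = 1.277 to n = 1.568) the reflected ray undergoes a half-wave phase shift.
Exactly one π shift → a net half-wave offset.
So the condition for constructive reflection is 2 n t = (m + ½) λ.
λ = 2 n t / (m + ½). The third-longest wavelength is m = 2: λ = 2 × 1.277 × 440 / 2.50 = 450 nm.

450 nm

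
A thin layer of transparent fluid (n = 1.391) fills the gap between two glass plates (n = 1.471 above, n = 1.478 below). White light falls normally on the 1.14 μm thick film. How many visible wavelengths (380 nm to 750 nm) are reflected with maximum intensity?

Ray reflecting at the top interface goes from n = 1.471 toward n = 1.391: no phase shift.
Bottom surface (1.391 → 1.478): reflection off a higher-index medium gives a half-wave phase shift.
Exactly one π shift → a net half-wave offset.
For strong reflection here: 2 n t = (m + ½) λ.
λ = 2 n t / (m + ½) = 3171 / (m + ½) nm.
m=3: 906 nm (IR); m=4: 705 nm (visible); m=5: 577 nm (visible); m=6: 488 nm (visible); m=7: 423 nm (visible); m=8: 373 nm (UV).

4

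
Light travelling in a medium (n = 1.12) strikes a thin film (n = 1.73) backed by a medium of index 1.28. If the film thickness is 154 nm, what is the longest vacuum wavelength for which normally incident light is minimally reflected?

At the upper boundary (n = 1.12 to n = 1.73) the reflected ray undergoes a half-wave phase shift.
Ray reflecting at the bottom interface goes from n = 1.73 toward n = 1.28: no phase shift.
The two reflections differ by half a wavelength.
So the condition for destructive reflection is 2 n t = m λ.
λ = 2 n t / m. The longest wavelength is m = 1: λ = 2 × 1.73 × 154 / 1.00 = 533 nm.

533 nm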